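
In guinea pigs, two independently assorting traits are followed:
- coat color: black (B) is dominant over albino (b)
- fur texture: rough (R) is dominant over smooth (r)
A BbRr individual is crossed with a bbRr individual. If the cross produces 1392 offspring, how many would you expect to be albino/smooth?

Dihybrid cross BbRr × bbRr — consider each gene separately:
coat color: Bb × bb → 2 Bb, 2 bb → 2 B_ : 2 bb (out of 4)
fur texture: Rr × Rr → 1 RR, 2 Rr, 1 rr → 3 R_ : 1 rr (out of 4)
Combine (counts out of 4 × 4 = 16): black/rough (B_R_) = 2×3 = 6; black/smooth (B_rr) = 2×1 = 2; albino/rough (bbR_) = 2×3 = 6; albino/smooth (bbrr) = 2×1 = 2
Phenotype counts (out of 16): 6 black/rough, 2 black/smooth, 6 albino/rough, 2 albino/smooth
albino/smooth: 2 out of 16 → fraction 1/8
Expected count = 1/8 × 1392 = 174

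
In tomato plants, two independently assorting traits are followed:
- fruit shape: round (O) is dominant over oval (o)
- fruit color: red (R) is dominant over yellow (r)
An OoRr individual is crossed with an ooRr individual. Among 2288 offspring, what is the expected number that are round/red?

Dihybrid cross OoRr × ooRr — consider each gene separately:
fruit shape: Oo × oo → 2 Oo, 2 oo → 2 O_ : 2 oo (out of 4)
fruit color: Rr × Rr → 1 RR, 2 Rr, 1 rr → 3 R_ : 1 rr (out of 4)
Combine (counts out of 4 × 4 = 16): round/red (O_R_) = 2×3 = 6; round/yellow (O_rr) = 2×1 = 2; oval/red (ooR_) = 2×3 = 6; oval/yellow (oorr) = 2×1 = 2
Phenotype counts (out of 16): 6 round/red, 2 round/yellow, 6 oval/red, 2 oval/yellow
round/red: 6 out of 16 → fraction 3/8
Expected count = 3/8 × 2288 = 858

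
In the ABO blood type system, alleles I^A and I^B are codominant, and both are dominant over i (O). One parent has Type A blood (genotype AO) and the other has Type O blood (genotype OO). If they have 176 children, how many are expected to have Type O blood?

Cross: AO × OO
Possible offspring genotypes: 2 AO, 2 OO
Blood type counts: 2 Type A, 2 Type O
Probability of Type O: 2/4 = 1/2
Expected count = 1/2 × 176 = 88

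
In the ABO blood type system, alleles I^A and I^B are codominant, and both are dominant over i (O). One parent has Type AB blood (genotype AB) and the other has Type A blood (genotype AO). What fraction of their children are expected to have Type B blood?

Cross: AB × AO
Possible offspring genotypes: 1 AA, 1 AO, 1 AB, 1 BO
Blood type counts: 2 Type A, 1 Type AB, 1 Type B
Probability of Type B: 1/4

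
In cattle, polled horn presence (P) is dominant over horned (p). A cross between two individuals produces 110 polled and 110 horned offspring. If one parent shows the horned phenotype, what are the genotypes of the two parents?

Observed offspring: 110 polled, 110 horned
The observed ratio simplifies to 1:1. One parent shows horned, so its genotype must be pp. A 1:1 offspring split requires the other parent to be heterozygous (Pp).
Parent genotypes: pp × Pp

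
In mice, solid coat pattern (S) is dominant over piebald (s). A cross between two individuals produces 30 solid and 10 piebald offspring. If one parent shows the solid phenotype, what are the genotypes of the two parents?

Observed offspring: 30 solid, 10 piebald
The observed ratio simplifies to 3:1. Piebald (ss) offspring appear, so each parent must contribute one s allele. The parent stated to show solid carries S, so it is Ss. The other parent is then either Ss or ss: Ss × ss would give a 1:1 split, whereas Ss × Ss gives 3:1 — matching the data. So both parents are heterozygous (Ss × Ss).
Parent genotypes: Ss × Ss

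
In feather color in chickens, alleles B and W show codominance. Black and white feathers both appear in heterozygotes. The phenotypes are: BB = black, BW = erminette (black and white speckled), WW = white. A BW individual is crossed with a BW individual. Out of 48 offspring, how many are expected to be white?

Punnett square for BW × BW:
Offspring genotypes: 1 BB, 2 BW, 1 WW
Phenotype counts: 1 black, 2 erminette (black and white speckled), 1 white
white: 1 out of 4 → fraction 1/4
Expected count = 1/4 × 48 = 12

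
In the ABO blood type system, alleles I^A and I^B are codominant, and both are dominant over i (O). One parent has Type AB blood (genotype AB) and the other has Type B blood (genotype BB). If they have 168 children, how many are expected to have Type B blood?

Cross: AB × BB
Possible offspring genotypes: 2 AB, 2 BB
Blood type counts: 2 Type AB, 2 Type B
Probability of Type B: 2/4 = 1/2
Expected count = 1/2 × 168 = 84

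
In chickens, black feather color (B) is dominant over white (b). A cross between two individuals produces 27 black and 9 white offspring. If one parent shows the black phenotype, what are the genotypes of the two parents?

Observed offspring: 27 black, 9 white
The observed ratio simplifies to 3:1. White (bb) offspring appear, so each parent must contribute one b allele. The parent stated to show black carries B, so it is Bb. The other parent is then either Bb or bb: Bb × bb would give a 1:1 split, whereas Bb × Bb gives 3:1 — matching the data. So both parents are heterozygous (Bb × Bb).
Parent genotypes: Bb × Bb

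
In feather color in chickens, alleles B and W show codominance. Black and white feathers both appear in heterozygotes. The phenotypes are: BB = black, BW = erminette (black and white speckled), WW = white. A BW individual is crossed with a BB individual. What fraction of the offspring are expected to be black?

Punnett square for BW × BB:
Offspring genotypes: 2 BB, 2 BW
Phenotype counts: 2 black, 2 erminette (black and white speckled)
black: 2 out of 4
Probability: 2/4 = 1/2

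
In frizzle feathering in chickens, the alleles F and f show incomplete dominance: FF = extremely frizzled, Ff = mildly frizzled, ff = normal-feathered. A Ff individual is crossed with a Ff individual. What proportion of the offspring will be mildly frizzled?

Punnett square for Ff × Ff:
Offspring genotypes: 1 FF, 2 Ff, 1 ff
Phenotype counts: 1 extremely frizzled, 2 mildly frizzled, 1 normal-feathered
mildly frizzled: 2 out of 4
Probability: 2/4 = 1/2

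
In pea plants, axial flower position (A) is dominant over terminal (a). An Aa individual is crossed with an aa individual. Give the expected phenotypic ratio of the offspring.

Punnett square for Aa × aa:
Offspring genotypes: 2 Aa, 2 aa
axial: 2, terminal: 2
Ratio: 1:1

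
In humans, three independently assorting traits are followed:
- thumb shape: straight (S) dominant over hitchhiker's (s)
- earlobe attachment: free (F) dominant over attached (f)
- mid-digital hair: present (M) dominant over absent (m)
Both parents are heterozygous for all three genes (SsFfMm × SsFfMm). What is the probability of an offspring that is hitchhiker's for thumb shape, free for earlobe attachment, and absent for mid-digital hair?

Trihybrid cross: SsFfMm × SsFfMm
Each trait segregates independently with a 3:1 phenotypic ratio, so each gene contributes 3/4 (dominant) or 1/4 (recessive).
Target: hitchhiker's (thumb shape), free (earlobe attachment), absent (mid-digital hair)
Probability = product of independent per-trait probabilities
= 1/4 × 3/4 × 1/4 = 3/64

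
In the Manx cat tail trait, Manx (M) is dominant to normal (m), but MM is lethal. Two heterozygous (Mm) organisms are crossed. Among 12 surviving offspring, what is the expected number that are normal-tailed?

Cross: Mm × Mm
Punnett square offspring (before lethality): 1 MM, 2 Mm, 1 mm
The MM genotype is lethal (embryos die); surviving offspring: 2 Mm, 1 mm
normal-tailed: 1 out of 3 → fraction 1/3
Expected count = 1/3 × 12 = 4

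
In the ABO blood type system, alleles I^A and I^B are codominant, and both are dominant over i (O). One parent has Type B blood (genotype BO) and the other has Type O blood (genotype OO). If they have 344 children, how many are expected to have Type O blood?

Cross: BO × OO
Possible offspring genotypes: 2 BO, 2 OO
Blood type counts: 2 Type B, 2 Type O
Probability of Type O: 2/4 = 1/2
Expected count = 1/2 × 344 = 172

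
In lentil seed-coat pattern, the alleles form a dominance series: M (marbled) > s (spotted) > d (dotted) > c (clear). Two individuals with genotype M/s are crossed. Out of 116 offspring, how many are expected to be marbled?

Cross: M/s × M/s
Allele dominance: M > s > d > c
Offspring genotypes: 1 M/M, 2 M/s, 1 s/s
Phenotype counts: 3 marbled, 1 spotted
marbled: 3 out of 4 → fraction 3/4
Expected count = 3/4 × 116 = 87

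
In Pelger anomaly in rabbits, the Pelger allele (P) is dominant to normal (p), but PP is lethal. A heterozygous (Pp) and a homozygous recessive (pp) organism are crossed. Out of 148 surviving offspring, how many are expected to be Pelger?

Cross: Pp × pp
Punnett square offspring (before lethality): 2 Pp, 2 pp
No PP offspring are produced in this cross.
Pelger: 2 out of 4 → fraction 1/2
Expected count = 1/2 × 148 = 74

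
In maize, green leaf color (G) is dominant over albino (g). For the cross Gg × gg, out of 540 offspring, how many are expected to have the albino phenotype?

Punnett square for Gg × gg:
Offspring genotypes: 2 Gg, 2 gg
Total offspring: 4
Count with target: 2
Probability: 2/4 = 1/2
Expected count = 1/2 × 540 = 270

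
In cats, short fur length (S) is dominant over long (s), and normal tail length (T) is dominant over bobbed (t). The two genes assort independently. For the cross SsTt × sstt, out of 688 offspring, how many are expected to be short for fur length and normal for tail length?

Dihybrid cross SsTt × sstt — consider each gene separately:
fur length: Ss × ss → 2 Ss, 2 ss → 2 S_ : 2 ss (out of 4)
tail length: Tt × tt → 2 Tt, 2 tt → 2 T_ : 2 tt (out of 4)
Looking for: short (S_) and normal (T_)
P(short) = 2/4, P(normal) = 2/4
P(both) = 2/4 × 2/4 = 4/16 = 1/4
Expected count = 1/4 × 688 = 172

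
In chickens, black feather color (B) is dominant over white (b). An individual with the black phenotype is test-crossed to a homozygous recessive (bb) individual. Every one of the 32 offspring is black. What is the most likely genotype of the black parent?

Test cross: ? × bb
All offspring are black.
If the unknown parent were heterozygous (Bb), about half of 32 offspring would be white; none are. The unknown parent is most likely homozygous dominant (BB).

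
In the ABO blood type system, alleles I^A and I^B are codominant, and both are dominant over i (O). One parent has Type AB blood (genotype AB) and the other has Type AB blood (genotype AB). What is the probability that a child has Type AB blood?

Cross: AB × AB
Possible offspring genotypes: 1 AA, 2 AB, 1 BB
Blood type counts: 1 Type A, 2 Type AB, 1 Type B
Probability of Type AB: 2/4 = 1/2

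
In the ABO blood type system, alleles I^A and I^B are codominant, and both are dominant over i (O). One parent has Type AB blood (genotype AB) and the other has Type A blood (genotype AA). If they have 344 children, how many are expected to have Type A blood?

Cross: AB × AA
Possible offspring genotypes: 2 AA, 2 AB
Blood type counts: 2 Type A, 2 Type AB
Probability of Type A: 2/4 = 1/2
Expected count = 1/2 × 344 = 172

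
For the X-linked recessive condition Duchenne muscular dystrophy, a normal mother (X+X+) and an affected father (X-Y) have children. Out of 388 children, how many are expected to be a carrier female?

Cross: X+X+ × X-Y
Offspring: 2 X+X-, 2 X+Y
Probability of a carrier female: 2/4 = 1/2
Expected count = 1/2 × 388 = 194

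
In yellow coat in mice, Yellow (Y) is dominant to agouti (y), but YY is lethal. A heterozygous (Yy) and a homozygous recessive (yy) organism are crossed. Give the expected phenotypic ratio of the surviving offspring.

Cross: Yy × yy
Punnett square offspring (before lethality): 2 Yy, 2 yy
No YY offspring are produced in this cross.
Ratio: 1 yellow : 1 agouti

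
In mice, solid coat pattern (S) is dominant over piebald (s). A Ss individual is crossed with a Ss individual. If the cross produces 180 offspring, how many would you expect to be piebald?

Punnett square for Ss × Ss:
Offspring genotypes: 1 SS, 2 Ss, 1 ss
solid: 3, piebald: 1
piebald: 1 out of 4 → fraction 1/4
Expected count = 1/4 × 180 = 45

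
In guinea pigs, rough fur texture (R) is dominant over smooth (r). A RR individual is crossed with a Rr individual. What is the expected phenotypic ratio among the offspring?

Punnett square for RR × Rr:
Offspring genotypes: 2 RR, 2 Rr
rough: 4, smooth: 0
Ratio: all rough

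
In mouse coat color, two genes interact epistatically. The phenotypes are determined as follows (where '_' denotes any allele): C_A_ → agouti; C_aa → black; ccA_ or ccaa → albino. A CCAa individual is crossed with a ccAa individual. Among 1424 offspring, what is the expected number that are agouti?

Cross: CCAa × ccAa — consider each gene separately:
C gene: CC × cc → 4 Cc → 4 C_ (out of 4)
A gene: Aa × Aa → 1 AA, 2 Aa, 1 aa → 3 A_ : 1 aa (out of 4)
Genotype classes (out of 4 × 4 = 16): C_A_ = 4×3 = 12; C_aa = 4×1 = 4
Apply the phenotype rules: C_A_ (12) → agouti; C_aa (4) → black
Phenotype counts (out of 16): 12 agouti, 4 black
agouti: 12 out of 16 → fraction 3/4
Expected count = 3/4 × 1424 = 1068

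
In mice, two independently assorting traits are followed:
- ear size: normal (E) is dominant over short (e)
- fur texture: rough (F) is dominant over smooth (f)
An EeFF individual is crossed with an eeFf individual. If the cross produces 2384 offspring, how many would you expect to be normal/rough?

Dihybrid cross EeFF × eeFf — consider each gene separately:
ear size: Ee × ee → 2 Ee, 2 ee → 2 E_ : 2 ee (out of 4)
fur texture: FF × Ff → 2 FF, 2 Ff → 4 F_ (out of 4)
Combine (counts out of 4 × 4 = 16): normal/rough (E_F_) = 2×4 = 8; short/rough (eeF_) = 2×4 = 8
Phenotype counts (out of 16): 8 normal/rough, 8 short/rough
normal/rough: 8 out of 16 → fraction 1/2
Expected count = 1/2 × 2384 = 1192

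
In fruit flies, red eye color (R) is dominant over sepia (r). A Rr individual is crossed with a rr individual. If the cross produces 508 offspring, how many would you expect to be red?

Punnett square for Rr × rr:
Offspring genotypes: 2 Rr, 2 rr
red: 2, sepia: 2
red: 2 out of 4 → fraction 1/2
Expected count = 1/2 × 508 = 254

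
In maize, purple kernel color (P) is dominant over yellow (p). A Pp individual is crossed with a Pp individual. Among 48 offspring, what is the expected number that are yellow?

Punnett square for Pp × Pp:
Offspring genotypes: 1 PP, 2 Pp, 1 pp
purple: 3, yellow: 1
yellow: 1 out of 4 → fraction 1/4
Expected count = 1/4 × 48 = 12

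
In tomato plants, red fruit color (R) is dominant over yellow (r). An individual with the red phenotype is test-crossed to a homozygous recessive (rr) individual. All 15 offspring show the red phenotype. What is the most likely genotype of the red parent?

Test cross: ? × rr
All offspring are red.
If the unknown parent were heterozygous (Rr), about half of 15 offspring would be yellow; none are. The unknown parent is most likely homozygous dominant (RR).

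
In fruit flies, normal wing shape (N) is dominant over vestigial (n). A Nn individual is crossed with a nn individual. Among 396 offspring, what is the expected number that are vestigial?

Punnett square for Nn × nn:
Offspring genotypes: 2 Nn, 2 nn
normal: 2, vestigial: 2
vestigial: 2 out of 4 → fraction 1/2
Expected count = 1/2 × 396 = 198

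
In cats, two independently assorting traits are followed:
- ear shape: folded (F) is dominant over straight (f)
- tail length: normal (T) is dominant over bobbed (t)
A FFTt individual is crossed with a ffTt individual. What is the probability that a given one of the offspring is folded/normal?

Dihybrid cross FFTt × ffTt — consider each gene separately:
ear shape: FF × ff → 4 Ff → 4 F_ (out of 4)
tail length: Tt × Tt → 1 TT, 2 Tt, 1 tt → 3 T_ : 1 tt (out of 4)
Combine (counts out of 4 × 4 = 16): folded/normal (F_T_) = 4×3 = 12; folded/bobbed (F_tt) = 4×1 = 4
Phenotype counts (out of 16): 12 folded/normal, 4 folded/bobbed
folded/normal: 12 out of 16
Probability: 12/16 = 3/4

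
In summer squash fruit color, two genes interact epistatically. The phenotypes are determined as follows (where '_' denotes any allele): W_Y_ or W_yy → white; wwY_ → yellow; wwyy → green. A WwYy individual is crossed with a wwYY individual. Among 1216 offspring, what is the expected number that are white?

Cross: WwYy × wwYY — consider each gene separately:
W gene: Ww × ww → 2 Ww, 2 ww → 2 W_ : 2 ww (out of 4)
Y gene: Yy × YY → 2 YY, 2 Yy → 4 Y_ (out of 4)
Genotype classes (out of 4 × 4 = 16): W_Y_ = 2×4 = 8; wwY_ = 2×4 = 8
Apply the phenotype rules: W_Y_ (8) → white; wwY_ (8) → yellow
Phenotype counts (out of 16): 8 white, 8 yellow
white: 8 out of 16 → fraction 1/2
Expected count = 1/2 × 1216 = 608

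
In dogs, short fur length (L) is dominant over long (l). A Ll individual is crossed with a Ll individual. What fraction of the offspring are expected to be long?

Punnett square for Ll × Ll:
Offspring genotypes: 1 LL, 2 Ll, 1 ll
short: 3, long: 1
long: 1 out of 4
Probability: 1/4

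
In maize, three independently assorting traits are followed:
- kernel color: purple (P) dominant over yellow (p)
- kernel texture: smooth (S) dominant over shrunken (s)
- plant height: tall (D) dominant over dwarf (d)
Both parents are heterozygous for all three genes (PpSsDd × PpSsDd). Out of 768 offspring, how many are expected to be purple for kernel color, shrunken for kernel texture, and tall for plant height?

Trihybrid cross: PpSsDd × PpSsDd
Each trait segregates independently with a 3:1 phenotypic ratio, so each gene contributes 3/4 (dominant) or 1/4 (recessive).
Target: purple (kernel color), shrunken (kernel texture), tall (plant height)
Probability = product of independent per-trait probabilities
= 3/4 × 1/4 × 3/4 = 9/64
Expected count = 9/64 × 768 = 108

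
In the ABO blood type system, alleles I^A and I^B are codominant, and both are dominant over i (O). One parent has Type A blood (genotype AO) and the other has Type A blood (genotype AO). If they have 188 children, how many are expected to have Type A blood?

Cross: AO × AO
Possible offspring genotypes: 1 AA, 2 AO, 1 OO
Blood type counts: 3 Type A, 1 Type O
Probability of Type A: 3/4
Expected count = 3/4 × 188 = 141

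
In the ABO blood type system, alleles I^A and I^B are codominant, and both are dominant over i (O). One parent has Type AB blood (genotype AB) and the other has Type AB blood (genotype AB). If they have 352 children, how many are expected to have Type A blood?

Cross: AB × AB
Possible offspring genotypes: 1 AA, 2 AB, 1 BB
Blood type counts: 1 Type A, 2 Type AB, 1 Type B
Probability of Type A: 1/4
Expected count = 1/4 × 352 = 88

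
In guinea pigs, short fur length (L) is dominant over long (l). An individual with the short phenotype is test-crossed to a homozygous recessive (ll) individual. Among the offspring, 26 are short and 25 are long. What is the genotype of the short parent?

Test cross: ? × ll
Offspring: 26 short, 25 long — approximately 1:1.
A 1:1 ratio in a test cross indicates the unknown parent is heterozygous (Ll).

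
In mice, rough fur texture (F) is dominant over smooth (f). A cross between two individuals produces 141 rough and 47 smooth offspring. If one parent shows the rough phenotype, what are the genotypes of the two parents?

Observed offspring: 141 rough, 47 smooth
The observed ratio simplifies to 3:1. Smooth (ff) offspring appear, so each parent must contribute one f allele. The parent stated to show rough carries F, so it is Ff. The other parent is then either Ff or ff: Ff × ff would give a 1:1 split, whereas Ff × Ff gives 3:1 — matching the data. So both parents are heterozygous (Ff × Ff).
Parent genotypes: Ff × Ff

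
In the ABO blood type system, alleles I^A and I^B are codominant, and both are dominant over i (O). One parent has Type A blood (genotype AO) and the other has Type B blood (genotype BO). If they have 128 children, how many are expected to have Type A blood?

Cross: AO × BO
Possible offspring genotypes: 1 AB, 1 AO, 1 BO, 1 OO
Blood type counts: 1 Type AB, 1 Type A, 1 Type B, 1 Type O
Probability of Type A: 1/4
Expected count = 1/4 × 128 = 32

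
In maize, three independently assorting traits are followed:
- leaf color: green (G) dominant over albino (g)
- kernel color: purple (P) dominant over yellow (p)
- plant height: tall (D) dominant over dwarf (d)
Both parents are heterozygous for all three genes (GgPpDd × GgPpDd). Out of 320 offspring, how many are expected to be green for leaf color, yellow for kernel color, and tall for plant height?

Trihybrid cross: GgPpDd × GgPpDd
Each trait segregates independently with a 3:1 phenotypic ratio, so each gene contributes 3/4 (dominant) or 1/4 (recessive).
Target: green (leaf color), yellow (kernel color), tall (plant height)
Probability = product of independent per-trait probabilities
= 3/4 × 1/4 × 3/4 = 9/64
Expected count = 9/64 × 320 = 45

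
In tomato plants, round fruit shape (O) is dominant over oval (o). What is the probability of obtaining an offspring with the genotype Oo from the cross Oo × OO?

Punnett square for Oo × OO:
Offspring genotypes: 2 OO, 2 Oo
Total offspring: 4
Count with target: 2
Probability: 2/4 = 1/2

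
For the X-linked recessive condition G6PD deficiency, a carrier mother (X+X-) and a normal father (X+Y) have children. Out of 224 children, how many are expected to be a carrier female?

Cross: X+X- × X+Y
Offspring: 1 X+X+, 1 X+Y, 1 X+X-, 1 X-Y
Probability of a carrier female: 1/4
Expected count = 1/4 × 224 = 56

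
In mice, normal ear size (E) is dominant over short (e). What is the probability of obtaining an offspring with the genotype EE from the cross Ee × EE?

Punnett square for Ee × EE:
Offspring genotypes: 2 EE, 2 Ee
Total offspring: 4
Count with target: 2
Probability: 2/4 = 1/2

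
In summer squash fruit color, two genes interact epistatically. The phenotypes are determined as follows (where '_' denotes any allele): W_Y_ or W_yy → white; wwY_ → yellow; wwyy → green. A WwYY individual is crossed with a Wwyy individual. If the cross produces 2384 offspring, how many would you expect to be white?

Cross: WwYY × Wwyy — consider each gene separately:
W gene: Ww × Ww → 1 WW, 2 Ww, 1 ww → 3 W_ : 1 ww (out of 4)
Y gene: YY × yy → 4 Yy → 4 Y_ (out of 4)
Genotype classes (out of 4 × 4 = 16): W_Y_ = 3×4 = 12; wwY_ = 1×4 = 4
Apply the phenotype rules: W_Y_ (12) → white; wwY_ (4) → yellow
Phenotype counts (out of 16): 12 white, 4 yellow
white: 12 out of 16 → fraction 3/4
Expected count = 3/4 × 2384 = 1788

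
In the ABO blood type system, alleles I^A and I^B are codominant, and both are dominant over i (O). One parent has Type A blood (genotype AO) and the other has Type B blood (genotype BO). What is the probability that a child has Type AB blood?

Cross: AO × BO
Possible offspring genotypes: 1 AB, 1 AO, 1 BO, 1 OO
Blood type counts: 1 Type AB, 1 Type A, 1 Type B, 1 Type O
Probability of Type AB: 1/4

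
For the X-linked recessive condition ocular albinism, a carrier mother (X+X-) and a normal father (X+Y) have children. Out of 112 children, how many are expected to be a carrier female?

Cross: X+X- × X+Y
Offspring: 1 X+X+, 1 X+Y, 1 X+X-, 1 X-Y
Probability of a carrier female: 1/4
Expected count = 1/4 × 112 = 28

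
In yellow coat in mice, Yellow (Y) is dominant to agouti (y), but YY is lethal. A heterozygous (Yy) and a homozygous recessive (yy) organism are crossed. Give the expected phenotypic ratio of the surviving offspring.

Cross: Yy × yy
Punnett square offspring (before lethality): 2 Yy, 2 yy
No YY offspring are produced in this cross.
Ratio: 1 yellow : 1 agouti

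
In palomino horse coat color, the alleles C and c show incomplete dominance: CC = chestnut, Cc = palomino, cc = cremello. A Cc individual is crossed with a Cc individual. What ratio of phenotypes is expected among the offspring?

Punnett square for Cc × Cc:
Offspring genotypes: 1 CC, 2 Cc, 1 cc
Phenotype counts: 1 chestnut, 2 palomino, 1 cremello
Ratio: 1 chestnut : 2 palomino : 1 cremello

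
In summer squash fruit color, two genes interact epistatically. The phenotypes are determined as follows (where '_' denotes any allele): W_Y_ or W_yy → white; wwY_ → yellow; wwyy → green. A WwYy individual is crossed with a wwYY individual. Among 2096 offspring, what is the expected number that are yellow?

Cross: WwYy × wwYY — consider each gene separately:
W gene: Ww × ww → 2 Ww, 2 ww → 2 W_ : 2 ww (out of 4)
Y gene: Yy × YY → 2 YY, 2 Yy → 4 Y_ (out of 4)
Genotype classes (out of 4 × 4 = 16): W_Y_ = 2×4 = 8; wwY_ = 2×4 = 8
Apply the phenotype rules: W_Y_ (8) → white; wwY_ (8) → yellow
Phenotype counts (out of 16): 8 white, 8 yellow
yellow: 8 out of 16 → fraction 1/2
Expected count = 1/2 × 2096 = 1048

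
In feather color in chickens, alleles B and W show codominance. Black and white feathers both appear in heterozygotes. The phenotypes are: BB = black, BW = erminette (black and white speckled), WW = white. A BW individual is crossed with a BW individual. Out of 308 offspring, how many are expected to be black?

Punnett square for BW × BW:
Offspring genotypes: 1 BB, 2 BW, 1 WW
Phenotype counts: 1 black, 2 erminette (black and white speckled), 1 white
black: 1 out of 4 → fraction 1/4
Expected count = 1/4 × 308 = 77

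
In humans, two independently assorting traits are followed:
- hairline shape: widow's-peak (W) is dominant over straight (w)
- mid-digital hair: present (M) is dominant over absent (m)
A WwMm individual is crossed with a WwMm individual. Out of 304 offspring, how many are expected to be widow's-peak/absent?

Dihybrid cross WwMm × WwMm — consider each gene separately:
hairline shape: Ww × Ww → 1 WW, 2 Ww, 1 ww → 3 W_ : 1 ww (out of 4)
mid-digital hair: Mm × Mm → 1 MM, 2 Mm, 1 mm → 3 M_ : 1 mm (out of 4)
Combine (counts out of 4 × 4 = 16): widow's-peak/present (W_M_) = 3×3 = 9; widow's-peak/absent (W_mm) = 3×1 = 3; straight/present (wwM_) = 1×3 = 3; straight/absent (wwmm) = 1×1 = 1
Phenotype counts (out of 16): 9 widow's-peak/present, 3 widow's-peak/absent, 3 straight/present, 1 straight/absent
widow's-peak/absent: 3 out of 16 → fraction 3/16
Expected count = 3/16 × 304 = 57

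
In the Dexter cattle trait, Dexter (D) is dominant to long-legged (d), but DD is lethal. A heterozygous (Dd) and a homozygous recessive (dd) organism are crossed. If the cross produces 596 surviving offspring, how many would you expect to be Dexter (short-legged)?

Cross: Dd × dd
Punnett square offspring (before lethality): 2 Dd, 2 dd
No DD offspring are produced in this cross.
Dexter (short-legged): 2 out of 4 → fraction 1/2
Expected count = 1/2 × 596 = 298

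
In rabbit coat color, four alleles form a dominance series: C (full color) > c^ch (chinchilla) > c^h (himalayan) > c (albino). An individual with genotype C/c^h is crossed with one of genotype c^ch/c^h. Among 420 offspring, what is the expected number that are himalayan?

Cross: C/c^h × c^ch/c^h
Allele dominance: C > c^ch > c^h > c
Offspring genotypes: 1 C/c^ch, 1 C/c^h, 1 c^ch/c^h, 1 c^h/c^h
Phenotype counts: 2 full color, 1 chinchilla, 1 himalayan
himalayan: 1 out of 4 → fraction 1/4
Expected count = 1/4 × 420 = 105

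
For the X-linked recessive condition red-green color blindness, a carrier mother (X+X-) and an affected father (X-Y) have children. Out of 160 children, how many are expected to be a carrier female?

Cross: X+X- × X-Y
Offspring: 1 X+X-, 1 X+Y, 1 X-X-, 1 X-Y
Probability of a carrier female: 1/4
Expected count = 1/4 × 160 = 40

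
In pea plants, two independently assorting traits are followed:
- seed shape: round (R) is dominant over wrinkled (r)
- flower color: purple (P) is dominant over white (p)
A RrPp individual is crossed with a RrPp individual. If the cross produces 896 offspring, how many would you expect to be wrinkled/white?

Dihybrid cross RrPp × RrPp — consider each gene separately:
seed shape: Rr × Rr → 1 RR, 2 Rr, 1 rr → 3 R_ : 1 rr (out of 4)
flower color: Pp × Pp → 1 PP, 2 Pp, 1 pp → 3 P_ : 1 pp (out of 4)
Combine (counts out of 4 × 4 = 16): round/purple (R_P_) = 3×3 = 9; round/white (R_pp) = 3×1 = 3; wrinkled/purple (rrP_) = 1×3 = 3; wrinkled/white (rrpp) = 1×1 = 1
Phenotype counts (out of 16): 9 round/purple, 3 round/white, 3 wrinkled/purple, 1 wrinkled/white
wrinkled/white: 1 out of 16 → fraction 1/16
Expected count = 1/16 × 896 = 56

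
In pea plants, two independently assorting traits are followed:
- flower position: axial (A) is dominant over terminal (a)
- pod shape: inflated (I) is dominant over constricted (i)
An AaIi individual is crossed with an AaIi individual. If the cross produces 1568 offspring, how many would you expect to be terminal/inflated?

Dihybrid cross AaIi × AaIi — consider each gene separately:
flower position: Aa × Aa → 1 AA, 2 Aa, 1 aa → 3 A_ : 1 aa (out of 4)
pod shape: Ii × Ii → 1 II, 2 Ii, 1 ii → 3 I_ : 1 ii (out of 4)
Combine (counts out of 4 × 4 = 16): axial/inflated (A_I_) = 3×3 = 9; axial/constricted (A_ii) = 3×1 = 3; terminal/inflated (aaI_) = 1×3 = 3; terminal/constricted (aaii) = 1×1 = 1
Phenotype counts (out of 16): 9 axial/inflated, 3 axial/constricted, 3 terminal/inflated, 1 terminal/constricted
terminal/inflated: 3 out of 16 → fraction 3/16
Expected count = 3/16 × 1568 = 294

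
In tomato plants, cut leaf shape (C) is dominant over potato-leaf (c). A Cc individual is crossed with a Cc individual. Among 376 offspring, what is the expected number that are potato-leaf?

Punnett square for Cc × Cc:
Offspring genotypes: 1 CC, 2 Cc, 1 cc
cut: 3, potato-leaf: 1
potato-leaf: 1 out of 4 → fraction 1/4
Expected count = 1/4 × 376 = 94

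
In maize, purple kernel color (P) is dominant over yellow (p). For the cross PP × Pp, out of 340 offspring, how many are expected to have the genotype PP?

Punnett square for PP × Pp:
Offspring genotypes: 2 PP, 2 Pp
Total offspring: 4
Count with target: 2
Probability: 2/4 = 1/2
Expected count = 1/2 × 340 = 170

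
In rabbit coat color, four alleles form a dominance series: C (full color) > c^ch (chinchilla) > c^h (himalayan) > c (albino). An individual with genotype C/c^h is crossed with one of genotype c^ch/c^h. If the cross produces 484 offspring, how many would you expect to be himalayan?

Cross: C/c^h × c^ch/c^h
Allele dominance: C > c^ch > c^h > c
Offspring genotypes: 1 C/c^ch, 1 C/c^h, 1 c^ch/c^h, 1 c^h/c^h
Phenotype counts: 2 full color, 1 chinchilla, 1 himalayan
himalayan: 1 out of 4 → fraction 1/4
Expected count = 1/4 × 484 = 121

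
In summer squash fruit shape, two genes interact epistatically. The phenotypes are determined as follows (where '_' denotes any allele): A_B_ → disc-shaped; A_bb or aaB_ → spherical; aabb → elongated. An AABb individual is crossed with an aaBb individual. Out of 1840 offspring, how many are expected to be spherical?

Cross: AABb × aaBb — consider each gene separately:
A gene: AA × aa → 4 Aa → 4 A_ (out of 4)
B gene: Bb × Bb → 1 BB, 2 Bb, 1 bb → 3 B_ : 1 bb (out of 4)
Genotype classes (out of 4 × 4 = 16): A_B_ = 4×3 = 12; A_bb = 4×1 = 4
Apply the phenotype rules: A_B_ (12) → disc-shaped; A_bb (4) → spherical
Phenotype counts (out of 16): 12 disc-shaped, 4 spherical
spherical: 4 out of 16 → fraction 1/4
Expected count = 1/4 × 1840 = 460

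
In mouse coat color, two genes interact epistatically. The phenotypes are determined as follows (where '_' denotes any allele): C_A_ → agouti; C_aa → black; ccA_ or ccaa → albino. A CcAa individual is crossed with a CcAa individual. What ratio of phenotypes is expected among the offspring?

Cross: CcAa × CcAa — consider each gene separately:
C gene: Cc × Cc → 1 CC, 2 Cc, 1 cc → 3 C_ : 1 cc (out of 4)
A gene: Aa × Aa → 1 AA, 2 Aa, 1 aa → 3 A_ : 1 aa (out of 4)
Genotype classes (out of 4 × 4 = 16): C_A_ = 3×3 = 9; C_aa = 3×1 = 3; ccA_ = 1×3 = 3; ccaa = 1×1 = 1
Apply the phenotype rules: C_A_ (9) → agouti; C_aa (3) → black; ccA_ (3) + ccaa (1) → albino
Phenotype counts (out of 16): 9 agouti, 3 black, 4 albino
Ratio: 9 agouti : 3 black : 4 albino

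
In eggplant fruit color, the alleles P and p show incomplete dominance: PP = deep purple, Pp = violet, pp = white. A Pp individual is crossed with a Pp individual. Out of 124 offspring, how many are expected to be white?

Punnett square for Pp × Pp:
Offspring genotypes: 1 PP, 2 Pp, 1 pp
Phenotype counts: 1 deep purple, 2 violet, 1 white
white: 1 out of 4 → fraction 1/4
Expected count = 1/4 × 124 = 31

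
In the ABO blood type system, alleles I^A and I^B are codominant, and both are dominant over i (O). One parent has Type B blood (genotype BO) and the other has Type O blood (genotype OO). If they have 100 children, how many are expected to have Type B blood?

Cross: BO × OO
Possible offspring genotypes: 2 BO, 2 OO
Blood type counts: 2 Type B, 2 Type O
Probability of Type B: 2/4 = 1/2
Expected count = 1/2 × 100 = 50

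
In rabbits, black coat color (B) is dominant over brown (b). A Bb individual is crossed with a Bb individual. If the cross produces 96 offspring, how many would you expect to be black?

Punnett square for Bb × Bb:
Offspring genotypes: 1 BB, 2 Bb, 1 bb
black: 3, brown: 1
black: 3 out of 4 → fraction 3/4
Expected count = 3/4 × 96 = 72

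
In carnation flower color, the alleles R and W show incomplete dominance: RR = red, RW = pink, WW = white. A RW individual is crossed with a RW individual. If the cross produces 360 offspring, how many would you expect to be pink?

Punnett square for RW × RW:
Offspring genotypes: 1 RR, 2 RW, 1 WW
Phenotype counts: 1 red, 2 pink, 1 white
pink: 2 out of 4 → fraction 1/2
Expected count = 1/2 × 360 = 180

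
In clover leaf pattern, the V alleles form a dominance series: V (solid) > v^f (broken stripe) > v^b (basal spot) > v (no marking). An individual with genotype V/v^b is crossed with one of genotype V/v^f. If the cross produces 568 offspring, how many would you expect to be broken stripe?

Cross: V/v^b × V/v^f
Allele dominance: V > v^f > v^b > v
Offspring genotypes: 1 V/V, 1 V/v^f, 1 V/v^b, 1 v^f/v^b
Phenotype counts: 3 solid, 1 broken stripe
broken stripe: 1 out of 4 → fraction 1/4
Expected count = 1/4 × 568 = 142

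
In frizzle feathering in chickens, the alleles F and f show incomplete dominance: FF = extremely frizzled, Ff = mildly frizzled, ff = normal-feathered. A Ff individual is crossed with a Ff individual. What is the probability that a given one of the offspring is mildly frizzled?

Punnett square for Ff × Ff:
Offspring genotypes: 1 FF, 2 Ff, 1 ff
Phenotype counts: 1 extremely frizzled, 2 mildly frizzled, 1 normal-feathered
mildly frizzled: 2 out of 4
Probability: 2/4 = 1/2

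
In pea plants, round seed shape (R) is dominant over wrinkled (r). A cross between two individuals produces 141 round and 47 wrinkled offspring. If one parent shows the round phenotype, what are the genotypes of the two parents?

Observed offspring: 141 round, 47 wrinkled
The observed ratio simplifies to 3:1. Wrinkled (rr) offspring appear, so each parent must contribute one r allele. The parent stated to show round carries R, so it is Rr. The other parent is then either Rr or rr: Rr × rr would give a 1:1 split, whereas Rr × Rr gives 3:1 — matching the data. So both parents are heterozygous (Rr × Rr).
Parent genotypes: Rr × Rr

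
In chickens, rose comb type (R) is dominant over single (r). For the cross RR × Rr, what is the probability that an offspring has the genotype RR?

Punnett square for RR × Rr:
Offspring genotypes: 2 RR, 2 Rr
Total offspring: 4
Count with target: 2
Probability: 2/4 = 1/2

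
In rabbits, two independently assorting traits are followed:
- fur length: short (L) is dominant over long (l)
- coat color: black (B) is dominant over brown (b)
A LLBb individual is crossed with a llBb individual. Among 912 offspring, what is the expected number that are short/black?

Dihybrid cross LLBb × llBb — consider each gene separately:
fur length: LL × ll → 4 Ll → 4 L_ (out of 4)
coat color: Bb × Bb → 1 BB, 2 Bb, 1 bb → 3 B_ : 1 bb (out of 4)
Combine (counts out of 4 × 4 = 16): short/black (L_B_) = 4×3 = 12; short/brown (L_bb) = 4×1 = 4
Phenotype counts (out of 16): 12 short/black, 4 short/brown
short/black: 12 out of 16 → fraction 3/4
Expected count = 3/4 × 912 = 684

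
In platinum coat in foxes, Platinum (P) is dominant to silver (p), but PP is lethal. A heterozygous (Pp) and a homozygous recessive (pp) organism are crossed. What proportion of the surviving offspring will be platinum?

Cross: Pp × pp
Punnett square offspring (before lethality): 2 Pp, 2 pp
No PP offspring are produced in this cross.
platinum: 2 out of 4
Probability: 2/4 = 1/2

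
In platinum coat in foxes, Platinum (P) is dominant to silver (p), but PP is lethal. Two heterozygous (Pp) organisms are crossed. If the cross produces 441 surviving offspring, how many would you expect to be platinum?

Cross: Pp × Pp
Punnett square offspring (before lethality): 1 PP, 2 Pp, 1 pp
The PP genotype is lethal (embryos die); surviving offspring: 2 Pp, 1 pp
platinum: 2 out of 3 → fraction 2/3
Expected count = 2/3 × 441 = 294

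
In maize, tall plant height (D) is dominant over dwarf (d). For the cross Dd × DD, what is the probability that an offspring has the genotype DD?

Punnett square for Dd × DD:
Offspring genotypes: 2 DD, 2 Dd
Total offspring: 4
Count with target: 2
Probability: 2/4 = 1/2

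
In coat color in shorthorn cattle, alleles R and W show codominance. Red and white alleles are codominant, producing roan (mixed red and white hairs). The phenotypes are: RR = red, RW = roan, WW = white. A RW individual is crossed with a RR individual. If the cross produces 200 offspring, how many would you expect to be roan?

Punnett square for RW × RR:
Offspring genotypes: 2 RR, 2 RW
Phenotype counts: 2 red, 2 roan
roan: 2 out of 4 → fraction 1/2
Expected count = 1/2 × 200 = 100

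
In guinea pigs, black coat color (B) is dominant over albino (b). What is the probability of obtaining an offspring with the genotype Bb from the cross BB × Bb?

Punnett square for BB × Bb:
Offspring genotypes: 2 BB, 2 Bb
Total offspring: 4
Count with target: 2
Probability: 2/4 = 1/2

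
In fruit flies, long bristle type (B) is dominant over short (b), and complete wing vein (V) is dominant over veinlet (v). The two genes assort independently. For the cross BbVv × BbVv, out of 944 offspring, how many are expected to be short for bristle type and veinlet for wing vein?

Dihybrid cross BbVv × BbVv — consider each gene separately:
bristle type: Bb × Bb → 1 BB, 2 Bb, 1 bb → 3 B_ : 1 bb (out of 4)
wing vein: Vv × Vv → 1 VV, 2 Vv, 1 vv → 3 V_ : 1 vv (out of 4)
Looking for: short (bb) and veinlet (vv)
P(short) = 1/4, P(veinlet) = 1/4
P(both) = 1/4 × 1/4 = 1/16
Expected count = 1/16 × 944 = 59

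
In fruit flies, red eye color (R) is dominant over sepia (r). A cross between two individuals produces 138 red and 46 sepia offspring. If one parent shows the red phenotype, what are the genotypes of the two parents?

Observed offspring: 138 red, 46 sepia
The observed ratio simplifies to 3:1. Sepia (rr) offspring appear, so each parent must contribute one r allele. The parent stated to show red carries R, so it is Rr. The other parent is then either Rr or rr: Rr × rr would give a 1:1 split, whereas Rr × Rr gives 3:1 — matching the data. So both parents are heterozygous (Rr × Rr).
Parent genotypes: Rr × Rr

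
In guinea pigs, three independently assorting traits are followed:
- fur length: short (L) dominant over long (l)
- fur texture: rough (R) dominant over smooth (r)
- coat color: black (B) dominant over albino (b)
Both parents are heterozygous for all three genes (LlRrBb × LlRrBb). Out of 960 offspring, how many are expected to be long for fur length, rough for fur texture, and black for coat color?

Trihybrid cross: LlRrBb × LlRrBb
Each trait segregates independently with a 3:1 phenotypic ratio, so each gene contributes 3/4 (dominant) or 1/4 (recessive).
Target: long (fur length), rough (fur texture), black (coat color)
Probability = product of independent per-trait probabilities
= 1/4 × 3/4 × 3/4 = 9/64
Expected count = 9/64 × 960 = 135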